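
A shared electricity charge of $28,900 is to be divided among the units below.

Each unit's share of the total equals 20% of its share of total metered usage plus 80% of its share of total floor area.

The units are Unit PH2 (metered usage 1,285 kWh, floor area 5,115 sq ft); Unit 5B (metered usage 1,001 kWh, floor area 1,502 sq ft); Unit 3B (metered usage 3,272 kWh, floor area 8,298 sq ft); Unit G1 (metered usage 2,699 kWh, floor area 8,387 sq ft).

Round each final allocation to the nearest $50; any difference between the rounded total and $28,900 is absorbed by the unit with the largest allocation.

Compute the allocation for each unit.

Totals — metered usage 8,257, floor area 23,302.
Blended shares (20% metered usage + 80% floor area): Unit PH2 0.2067; Unit 5B 0.0758; Unit 3B 0.3641; Unit G1 0.3533.
Unrounded shares: Unit PH2 5,974.56; Unit 5B 2,190.98; Unit 3B 10,523.63; Unit G1 10,210.83.
At nearest $50: Unit PH2 $5,950; Unit 5B $2,200; Unit 3B $10,500; Unit G1 $10,200. Sum = $28,850.
Difference $28,900 − $28,850 = +$50 applied to largest allocation (Unit 3B): Unit 3B becomes $10,550.

Unit PH2: $5,950 · Unit 5B: $2,200 · Unit 3B: $10,550 · Unit G1: $10,200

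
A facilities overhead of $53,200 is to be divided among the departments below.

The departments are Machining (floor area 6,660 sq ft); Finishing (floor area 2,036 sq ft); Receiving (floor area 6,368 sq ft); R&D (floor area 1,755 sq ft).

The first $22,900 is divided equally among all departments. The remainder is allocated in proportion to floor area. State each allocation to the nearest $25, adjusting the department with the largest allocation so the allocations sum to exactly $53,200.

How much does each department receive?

Machining: $17,725; Finishing: $9,400; Receiving: $17,200; R&D: $8,875

Equal tier: $22,900 ÷ 4 = $5,725 apiece.
Remainder $30,300 by floor area (total 16,819): Machining 11,998.22 → $12,000; Finishing 3,667.92 → $3,675; Receiving 11,472.17 → $11,475; R&D 3,161.69 → $3,150.
Totals: Machining $5,725 + $12,000 = $17,725; Finishing $5,725 + $3,675 = $9,400; Receiving $5,725 + $11,475 = $17,200; R&D $5,725 + $3,150 = $8,875.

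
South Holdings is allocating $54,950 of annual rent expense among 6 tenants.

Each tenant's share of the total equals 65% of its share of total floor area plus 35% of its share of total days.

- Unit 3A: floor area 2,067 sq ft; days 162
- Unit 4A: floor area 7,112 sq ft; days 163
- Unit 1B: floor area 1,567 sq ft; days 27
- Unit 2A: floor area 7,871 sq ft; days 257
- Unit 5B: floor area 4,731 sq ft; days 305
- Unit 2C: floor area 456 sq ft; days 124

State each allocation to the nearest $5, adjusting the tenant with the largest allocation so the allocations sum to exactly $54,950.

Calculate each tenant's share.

Totals — floor area 23,804, days 1,038.
Composite weights (65% floor area + 35% days): Unit 3A 0.1111; Unit 4A 0.2492; Unit 1B 0.0519; Unit 2A 0.3016; Unit 5B 0.2320; Unit 2C 0.0543.
Unrounded shares: Unit 3A 6,103.10; Unit 4A 13,691.57; Unit 1B 2,851.52; Unit 2A 16,572.11; Unit 5B 12,749.95; Unit 2C 2,981.74.
After rounding ($5): Unit 3A $6,105; Unit 4A $13,690; Unit 1B $2,850; Unit 2A $16,570; Unit 5B $12,750; Unit 2C $2,980. Sum = $54,945.
Difference $54,950 − $54,945 = +$5 applied to largest allocation (Unit 2A): Unit 2A becomes $16,575.

Unit 3A: $6,105 · Unit 4A: $13,690 · Unit 1B: $2,850 · Unit 2A: $16,575 · Unit 5B: $12,750 · Unit 2C: $2,980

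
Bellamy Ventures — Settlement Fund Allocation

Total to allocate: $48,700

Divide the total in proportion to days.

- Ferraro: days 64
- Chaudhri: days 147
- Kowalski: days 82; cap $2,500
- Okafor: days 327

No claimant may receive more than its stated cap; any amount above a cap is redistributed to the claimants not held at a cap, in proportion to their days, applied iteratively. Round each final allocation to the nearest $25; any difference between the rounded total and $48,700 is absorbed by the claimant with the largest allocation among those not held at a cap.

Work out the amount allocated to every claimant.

Ferraro: $5,500 · Chaudhri: $12,625 · Kowalski: $2,500 · Okafor: $28,075

Sum of days: 620.
Proportional shares (ignoring caps): Ferraro 5,027.10; Chaudhri 11,546.61; Kowalski 6,440.97; Okafor 25,685.32.
Capped: Kowalski ($2,500); remaining pool $46,200 reallocated over remaining days 538.
Shares after redistribution: Ferraro 5,495.91 → $5,500; Chaudhri 12,623.42 → $12,625; Okafor 28,080.67 → $28,075.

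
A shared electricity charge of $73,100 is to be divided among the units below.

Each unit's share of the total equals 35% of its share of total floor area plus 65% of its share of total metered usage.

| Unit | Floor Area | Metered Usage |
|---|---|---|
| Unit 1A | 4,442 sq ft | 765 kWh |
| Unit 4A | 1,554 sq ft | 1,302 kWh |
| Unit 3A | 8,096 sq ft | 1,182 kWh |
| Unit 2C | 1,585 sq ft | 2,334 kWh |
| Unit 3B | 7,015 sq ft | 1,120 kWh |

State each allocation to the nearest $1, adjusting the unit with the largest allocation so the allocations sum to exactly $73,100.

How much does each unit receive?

Unit 1A: $10,431 | Unit 4A: $10,981 | Unit 3A: $17,507 | Unit 2C: $18,332 | Unit 3B: $15,849

Totals — floor area 22,692, metered usage 6,703.
Composite weights (35% floor area + 65% metered usage): Unit 1A 0.1427; Unit 4A 0.1502; Unit 3A 0.2395; Unit 2C 0.2508; Unit 3B 0.2168.
Proportional shares: Unit 1A 10,431.10; Unit 4A 10,981.499; Unit 3A 17,506.90; Unit 2C 18,331.90; Unit 3B 15,848.59.
Rounded to nearest $1: Unit 1A $10,431; Unit 4A $10,981; Unit 3A $17,507; Unit 2C $18,332; Unit 3B $15,849. Sum = $73,100.
No rounding difference to absorb.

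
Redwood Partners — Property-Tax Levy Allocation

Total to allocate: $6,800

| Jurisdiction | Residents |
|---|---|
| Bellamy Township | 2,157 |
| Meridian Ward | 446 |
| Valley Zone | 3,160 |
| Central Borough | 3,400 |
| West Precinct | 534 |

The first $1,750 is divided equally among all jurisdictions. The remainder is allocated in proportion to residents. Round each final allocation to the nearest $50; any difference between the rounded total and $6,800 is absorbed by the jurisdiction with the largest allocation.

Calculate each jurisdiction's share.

$1,750 shared equally gives $350 per jurisdiction.
Remainder $5,050 by residents (total 9,697): Bellamy Township 1,123.32 → $1,100; Meridian Ward 232.27 → $250; Valley Zone 1,645.66 → $1,650; Central Borough 1,770.65 → $1,750; West Precinct 278.10 → $300.
Totals: Bellamy Township $350 + $1,100 = $1,450; Meridian Ward $350 + $250 = $600; Valley Zone $350 + $1,650 = $2,000; Central Borough $350 + $1,750 = $2,100; West Precinct $350 + $300 = $650.

Bellamy Township: $1,450 · Meridian Ward: $600 · Valley Zone: $2,000 · Central Borough: $2,100 · West Precinct: $650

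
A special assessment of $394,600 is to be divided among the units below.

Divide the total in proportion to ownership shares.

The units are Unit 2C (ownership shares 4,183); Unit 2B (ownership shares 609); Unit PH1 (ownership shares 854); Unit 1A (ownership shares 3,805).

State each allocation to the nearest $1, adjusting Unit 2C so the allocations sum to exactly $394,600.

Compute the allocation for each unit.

Sum of ownership shares: 9,451.
Raw shares: Unit 2C 4,183/9,451 × $394,600 = 174,649.43; Unit 2B 609/9,451 × $394,600 = 25,427.09; Unit PH1 854/9,451 × $394,600 = 35,656.37; Unit 1A 3,805/9,451 × $394,600 = 158,867.10.
At nearest $1: Unit 2C $174,649; Unit 2B $25,427; Unit PH1 $35,656; Unit 1A $158,867. Sum = $394,599.
Difference $394,600 − $394,599 = +$1 applied to Unit 2C: Unit 2C becomes $174,650.

Unit 2C: $174,650; Unit 2B: $25,427; Unit PH1: $35,656; Unit 1A: $158,867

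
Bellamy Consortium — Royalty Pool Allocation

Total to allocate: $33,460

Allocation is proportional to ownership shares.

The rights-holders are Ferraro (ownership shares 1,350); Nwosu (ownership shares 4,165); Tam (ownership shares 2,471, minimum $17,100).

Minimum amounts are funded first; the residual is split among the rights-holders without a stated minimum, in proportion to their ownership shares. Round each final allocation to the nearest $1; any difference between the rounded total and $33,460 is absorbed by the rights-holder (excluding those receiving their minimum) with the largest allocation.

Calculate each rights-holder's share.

Ferraro: $4,005 | Nwosu: $12,355 | Tam: $17,100

Guaranteed amounts: Tam $17,100. Balance $16,360.
Balance split over remaining ownership shares 5,515: Ferraro 4,004.71 → $4,005; Nwosu 12,355.29 → $12,355.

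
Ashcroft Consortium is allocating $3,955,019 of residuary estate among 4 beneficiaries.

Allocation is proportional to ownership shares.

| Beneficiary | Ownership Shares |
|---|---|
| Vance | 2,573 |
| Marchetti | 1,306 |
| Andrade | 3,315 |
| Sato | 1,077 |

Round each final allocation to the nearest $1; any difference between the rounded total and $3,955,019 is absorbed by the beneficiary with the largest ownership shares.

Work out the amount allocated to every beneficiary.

Vance: $1,230,355 | Marchetti: $624,502 | Andrade: $1,585,163 | Sato: $514,999

Total ownership shares = 8,271.
Pro-rata amounts: Vance 2,573/8,271 × $3,955,019 = 1,230,354.72; Marchetti 1,306/8,271 × $3,955,019 = 624,501.85; Andrade 3,315/8,271 × $3,955,019 = 1,585,163.58; Sato 1,077/8,271 × $3,955,019 = 514,998.85.
After rounding ($1): Vance $1,230,355; Marchetti $624,502; Andrade $1,585,164; Sato $514,999. Sum = $3,955,020.
Difference $3,955,019 − $3,955,020 = −$1 applied to largest ownership shares (Andrade): Andrade becomes $1,585,163.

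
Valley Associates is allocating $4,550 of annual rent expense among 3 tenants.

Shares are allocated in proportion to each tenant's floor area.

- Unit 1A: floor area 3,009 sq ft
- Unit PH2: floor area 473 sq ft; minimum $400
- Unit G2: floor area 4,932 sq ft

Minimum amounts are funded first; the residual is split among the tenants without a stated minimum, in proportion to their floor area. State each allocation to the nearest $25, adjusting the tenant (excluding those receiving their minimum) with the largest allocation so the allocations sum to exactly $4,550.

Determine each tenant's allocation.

Unit 1A: $1,575; Unit PH2: $400; Unit G2: $2,575

Minimums first: Unit PH2 $400. Remaining pool $4,150.
Remaining pool split over remaining floor area 7,941: Unit 1A 1,572.52 → $1,575; Unit G2 2,577.48 → $2,575.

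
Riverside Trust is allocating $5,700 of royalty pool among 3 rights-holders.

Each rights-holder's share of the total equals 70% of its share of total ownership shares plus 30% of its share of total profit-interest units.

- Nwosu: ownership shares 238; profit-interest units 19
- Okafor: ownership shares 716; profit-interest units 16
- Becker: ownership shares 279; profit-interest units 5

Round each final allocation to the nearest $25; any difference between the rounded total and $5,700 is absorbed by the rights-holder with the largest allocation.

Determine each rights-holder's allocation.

Totals — ownership shares 1,233, profit-interest units 40.
Blended shares (70% ownership shares + 30% profit-interest units): Nwosu 0.2776; Okafor 0.5265; Becker 0.1959.
Proportional shares: Nwosu 1,582.42; Okafor 3,000.98; Becker 1,116.60.
At nearest $25: Nwosu $1,575; Okafor $3,000; Becker $1,125. Sum = $5,700.
No rounding difference to absorb.

Nwosu: $1,575 | Okafor: $3,000 | Becker: $1,125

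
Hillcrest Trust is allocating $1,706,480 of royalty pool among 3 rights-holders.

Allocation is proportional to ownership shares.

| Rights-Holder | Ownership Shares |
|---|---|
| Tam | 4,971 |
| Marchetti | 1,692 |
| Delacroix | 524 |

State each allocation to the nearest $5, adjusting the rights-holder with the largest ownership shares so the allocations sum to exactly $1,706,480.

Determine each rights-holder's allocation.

Sum of ownership shares: 7,187.
Proportional shares: Tam 4,971/7,187 × $1,706,480 = 1,180,313.35; Marchetti 1,692/7,187 × $1,706,480 = 401,748.18; Delacroix 524/7,187 × $1,706,480 = 124,418.47.
After rounding ($5): Tam $1,180,315; Marchetti $401,750; Delacroix $124,420. Sum = $1,706,485.
Difference $1,706,480 − $1,706,485 = −$5 applied to largest ownership shares (Tam): Tam becomes $1,180,310.

Tam: $1,180,310 · Marchetti: $401,750 · Delacroix: $124,420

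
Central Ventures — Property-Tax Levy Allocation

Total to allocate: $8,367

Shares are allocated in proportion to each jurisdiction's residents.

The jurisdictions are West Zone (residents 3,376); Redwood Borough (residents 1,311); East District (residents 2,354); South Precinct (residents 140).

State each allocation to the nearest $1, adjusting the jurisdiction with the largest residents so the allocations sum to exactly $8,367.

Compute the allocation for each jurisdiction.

Combined residents = 7,181.
Raw shares: West Zone 3,376/7,181 × $8,367 = 3,933.57; Redwood Borough 1,311/7,181 × $8,367 = 1,527.52; East District 2,354/7,181 × $8,367 = 2,742.78; South Precinct 140/7,181 × $8,367 = 163.12.
After rounding ($1): West Zone $3,934; Redwood Borough $1,528; East District $2,743; South Precinct $163. Sum = $8,368.
Difference $8,367 − $8,368 = −$1 applied to largest residents (West Zone): West Zone becomes $3,933.

West Zone: $3,933 · Redwood Borough: $1,528 · East District: $2,743 · South Precinct: $163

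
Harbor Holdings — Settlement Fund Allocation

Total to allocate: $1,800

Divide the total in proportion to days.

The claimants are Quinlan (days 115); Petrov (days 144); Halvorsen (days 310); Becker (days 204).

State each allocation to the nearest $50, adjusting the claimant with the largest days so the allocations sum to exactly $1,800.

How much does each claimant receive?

Combined days = 115 + 144 + 310 + 204 = 773.
Proportional shares: Quinlan 267.79; Petrov 335.32; Halvorsen 721.86; Becker 475.03.
After rounding ($50): Quinlan $250; Petrov $350; Halvorsen $700; Becker $500. Sum = $1,800.
No rounding difference to absorb.

Quinlan: $250; Petrov: $350; Halvorsen: $700; Becker: $500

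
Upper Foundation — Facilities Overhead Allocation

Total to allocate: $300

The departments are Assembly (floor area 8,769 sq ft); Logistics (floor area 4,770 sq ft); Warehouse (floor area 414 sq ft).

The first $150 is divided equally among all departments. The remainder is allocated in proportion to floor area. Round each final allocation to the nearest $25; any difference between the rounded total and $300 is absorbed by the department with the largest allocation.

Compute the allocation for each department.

Assembly: $150; Logistics: $100; Warehouse: $50

$150 shared equally gives $50 per department.
Remainder $150 by floor area (total 13,953): Assembly 94.27 → $100; Logistics 51.28 → $50; Warehouse 4.45 → $0.
Totals: Assembly $50 + $100 = $150; Logistics $50 + $50 = $100; Warehouse $50 + $0 = $50.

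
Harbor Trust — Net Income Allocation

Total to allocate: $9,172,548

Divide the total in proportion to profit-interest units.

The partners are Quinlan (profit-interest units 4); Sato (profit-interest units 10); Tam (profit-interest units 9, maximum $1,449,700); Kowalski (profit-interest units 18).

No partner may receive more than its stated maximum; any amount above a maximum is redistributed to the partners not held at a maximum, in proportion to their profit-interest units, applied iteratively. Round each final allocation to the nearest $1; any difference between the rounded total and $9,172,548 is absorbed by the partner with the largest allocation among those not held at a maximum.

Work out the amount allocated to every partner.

Quinlan: $965,356; Sato: $2,413,390; Tam: $1,449,700; Kowalski: $4,344,102

Profit-interest units total: 41.
Pro-rata shares before constraints: Quinlan 894,882.73; Sato 2,237,206.83; Tam 2,013,486.15; Kowalski 4,026,972.29.
Capped: Tam ($1,449,700); residual $7,722,848 reallocated over remaining profit-interest units 32.
Remaining shares: Quinlan 965,356.00 → $965,356; Sato 2,413,390.00 → $2,413,390; Kowalski 4,344,102.00 → $4,344,102.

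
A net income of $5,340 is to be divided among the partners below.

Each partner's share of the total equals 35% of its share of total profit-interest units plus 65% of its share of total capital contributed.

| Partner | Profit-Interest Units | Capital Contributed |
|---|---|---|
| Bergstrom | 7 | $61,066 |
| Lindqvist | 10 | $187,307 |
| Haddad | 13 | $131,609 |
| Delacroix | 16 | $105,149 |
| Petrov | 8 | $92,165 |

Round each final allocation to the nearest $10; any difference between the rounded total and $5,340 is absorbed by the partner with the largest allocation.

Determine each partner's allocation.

Profit-interest units total 54; capital contributed total 577,296.
Blended shares (35% profit-interest units + 65% capital contributed): Bergstrom 0.1141; Lindqvist 0.2757; Haddad 0.2324; Delacroix 0.2221; Petrov 0.1556.
Proportional shares: Bergstrom 609.44; Lindqvist 1,472.30; Haddad 1,241.25; Delacroix 1,185.99; Petrov 831.03.
Rounded to nearest $10: Bergstrom $610; Lindqvist $1,470; Haddad $1,240; Delacroix $1,190; Petrov $830. Sum = $5,340.
Rounded total matches; no reconciliation needed.

Bergstrom: $610 · Lindqvist: $1,470 · Haddad: $1,240 · Delacroix: $1,190 · Petrov: $830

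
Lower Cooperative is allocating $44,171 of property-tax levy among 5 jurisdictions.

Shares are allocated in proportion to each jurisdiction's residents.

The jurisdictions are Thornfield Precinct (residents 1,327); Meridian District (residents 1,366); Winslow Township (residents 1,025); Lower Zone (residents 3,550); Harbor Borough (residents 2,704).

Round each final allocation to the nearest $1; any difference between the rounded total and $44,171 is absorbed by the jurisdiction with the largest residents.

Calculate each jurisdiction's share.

Combined residents = 1,327 + 1,366 + 1,025 + 3,550 + 2,704 = 9,972.
Pro-rata amounts: Thornfield Precinct 5,877.95; Meridian District 6,050.70; Winslow Township 4,540.24; Lower Zone 15,724.73; Harbor Borough 11,977.38.
After rounding ($1): Thornfield Precinct $5,878; Meridian District $6,051; Winslow Township $4,540; Lower Zone $15,725; Harbor Borough $11,977. Sum = $44,171.
Sum already equals the total — no adjustment.

Thornfield Precinct: $5,878 | Meridian District: $6,051 | Winslow Township: $4,540 | Lower Zone: $15,725 | Harbor Borough: $11,977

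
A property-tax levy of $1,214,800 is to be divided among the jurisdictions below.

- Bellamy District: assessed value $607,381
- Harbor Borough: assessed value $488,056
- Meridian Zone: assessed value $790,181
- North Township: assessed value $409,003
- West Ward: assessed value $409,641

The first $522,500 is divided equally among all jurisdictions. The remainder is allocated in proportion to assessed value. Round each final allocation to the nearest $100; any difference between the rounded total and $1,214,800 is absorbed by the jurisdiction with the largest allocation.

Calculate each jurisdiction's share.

Bellamy District: $260,000; Harbor Borough: $229,400; Meridian Zone: $306,800; North Township: $209,200; West Ward: $209,400

First tranche $522,500 split equally: $104,500 each.
Remainder $692,300 by assessed value (total 2,704,262): Bellamy District 155,491.54 → $155,500; Harbor Borough 124,943.95 → $124,900; Meridian Zone 202,288.94 → $202,300; North Township 104,706.12 → $104,700; West Ward 104,869.45 → $104,900.
Totals: Bellamy District $104,500 + $155,500 = $260,000; Harbor Borough $104,500 + $124,900 = $229,400; Meridian Zone $104,500 + $202,300 = $306,800; North Township $104,500 + $104,700 = $209,200; West Ward $104,500 + $104,900 = $209,400.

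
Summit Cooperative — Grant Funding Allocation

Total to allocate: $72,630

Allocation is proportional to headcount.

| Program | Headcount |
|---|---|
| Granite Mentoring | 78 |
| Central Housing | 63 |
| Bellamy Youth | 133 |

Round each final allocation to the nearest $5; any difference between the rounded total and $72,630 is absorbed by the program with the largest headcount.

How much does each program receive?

Granite Mentoring: $20,675 · Central Housing: $16,700 · Bellamy Youth: $35,255

Total headcount = 78 + 63 + 133 = 274.
Unrounded shares: Granite Mentoring 20,675.69; Central Housing 16,699.60; Bellamy Youth 35,254.71.
Rounded to nearest $5: Granite Mentoring $20,675; Central Housing $16,700; Bellamy Youth $35,255. Sum = $72,630.
Sum already equals the total — no adjustment.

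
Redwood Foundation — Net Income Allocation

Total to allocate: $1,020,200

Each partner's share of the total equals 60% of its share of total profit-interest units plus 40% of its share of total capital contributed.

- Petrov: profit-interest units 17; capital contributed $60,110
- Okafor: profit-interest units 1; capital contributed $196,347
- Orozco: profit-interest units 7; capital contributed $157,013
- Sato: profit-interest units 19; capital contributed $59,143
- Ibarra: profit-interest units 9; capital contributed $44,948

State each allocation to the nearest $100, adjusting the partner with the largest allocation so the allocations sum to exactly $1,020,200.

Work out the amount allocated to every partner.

Petrov: $243,700; Okafor: $166,400; Orozco: $204,600; Sato: $266,100; Ibarra: $139,400

Profit-interest units total 53; capital contributed total 517,561.
Composite weights (60% profit-interest units + 40% capital contributed): Petrov 0.2389; Okafor 0.1631; Orozco 0.2006; Sato 0.2608; Ibarra 0.1366.
Proportional shares: Petrov 243,735.16; Okafor 166,362.65; Orozco 204,645.68; Sato 266,071.58; Ibarra 139,384.94.
After rounding ($100): Petrov $243,700; Okafor $166,400; Orozco $204,600; Sato $266,100; Ibarra $139,400. Sum = $1,020,200.
Sum already equals the total — no adjustment.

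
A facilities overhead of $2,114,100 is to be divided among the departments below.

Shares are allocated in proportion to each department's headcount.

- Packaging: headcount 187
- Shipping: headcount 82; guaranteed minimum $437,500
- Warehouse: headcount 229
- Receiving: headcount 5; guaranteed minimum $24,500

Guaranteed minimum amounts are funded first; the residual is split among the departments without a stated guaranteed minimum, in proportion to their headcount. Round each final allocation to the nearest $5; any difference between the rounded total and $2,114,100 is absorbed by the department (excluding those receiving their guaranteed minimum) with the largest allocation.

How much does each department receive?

Packaging: $742,650 | Shipping: $437,500 | Warehouse: $909,450 | Receiving: $24,500

Fund the minimums — Shipping $437,500; Receiving $24,500. Residual $1,652,100.
Residual split over remaining headcount 416: Packaging 742,650.72 → $742,650; Warehouse 909,449.28 → $909,450.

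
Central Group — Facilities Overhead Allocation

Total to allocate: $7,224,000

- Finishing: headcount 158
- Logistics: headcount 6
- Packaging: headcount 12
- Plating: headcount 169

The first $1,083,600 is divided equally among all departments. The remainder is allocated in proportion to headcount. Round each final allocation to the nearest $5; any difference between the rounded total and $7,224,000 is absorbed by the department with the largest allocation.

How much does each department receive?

Finishing: $3,083,025; Logistics: $377,690; Packaging: $484,480; Plating: $3,278,805

First tranche $1,083,600 split equally: $270,900 each.
Remainder $6,140,400 by headcount (total 345): Finishing 2,812,125.22 → $2,812,125; Logistics 106,789.57 → $106,790; Packaging 213,579.13 → $213,580; Plating 3,007,906.09 → $3,007,905.
Totals: Finishing $270,900 + $2,812,125 = $3,083,025; Logistics $270,900 + $106,790 = $377,690; Packaging $270,900 + $213,580 = $484,480; Plating $270,900 + $3,007,905 = $3,278,805.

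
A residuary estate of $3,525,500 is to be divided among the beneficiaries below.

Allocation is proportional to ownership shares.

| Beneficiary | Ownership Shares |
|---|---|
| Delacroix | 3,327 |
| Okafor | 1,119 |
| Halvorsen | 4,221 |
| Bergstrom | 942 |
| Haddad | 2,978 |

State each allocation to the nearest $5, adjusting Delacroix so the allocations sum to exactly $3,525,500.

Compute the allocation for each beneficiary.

Delacroix: $931,865 · Okafor: $313,420 · Halvorsen: $1,182,260 · Bergstrom: $263,845 · Haddad: $834,110

Combined ownership shares = 12,587.
Raw shares: Delacroix 3,327/12,587 × $3,525,500 = 931,861.33; Okafor 1,119/12,587 × $3,525,500 = 313,421.35; Halvorsen 4,221/12,587 × $3,525,500 = 1,182,262.29; Bergstrom 942/12,587 × $3,525,500 = 263,845.32; Haddad 2,978/12,587 × $3,525,500 = 834,109.72.
At nearest $5: Delacroix $931,860; Okafor $313,420; Halvorsen $1,182,260; Bergstrom $263,845; Haddad $834,110. Sum = $3,525,495.
Difference $3,525,500 − $3,525,495 = +$5 applied to Delacroix: Delacroix becomes $931,865.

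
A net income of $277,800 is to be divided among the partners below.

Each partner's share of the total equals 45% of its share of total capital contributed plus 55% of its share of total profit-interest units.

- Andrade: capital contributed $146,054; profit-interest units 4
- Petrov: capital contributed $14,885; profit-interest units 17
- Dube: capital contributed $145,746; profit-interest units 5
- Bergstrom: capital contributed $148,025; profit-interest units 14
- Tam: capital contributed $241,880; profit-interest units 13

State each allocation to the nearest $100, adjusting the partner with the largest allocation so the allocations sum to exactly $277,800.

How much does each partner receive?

Andrade: $37,700 · Petrov: $51,700 · Dube: $40,600 · Bergstrom: $66,900 · Tam: $80,900

Totals — capital contributed 696,590, profit-interest units 53.
Combined weights (45% capital contributed + 55% profit-interest units): Andrade 0.1359; Petrov 0.1860; Dube 0.1460; Bergstrom 0.2409; Tam 0.2912.
Raw shares: Andrade 37,742.16; Petrov 51,679.37; Dube 40,569.72; Bergstrom 66,924.18; Tam 80,884.56.
Rounded to nearest $100: Andrade $37,700; Petrov $51,700; Dube $40,600; Bergstrom $66,900; Tam $80,900. Sum = $277,800.
Rounded total matches; no reconciliation needed.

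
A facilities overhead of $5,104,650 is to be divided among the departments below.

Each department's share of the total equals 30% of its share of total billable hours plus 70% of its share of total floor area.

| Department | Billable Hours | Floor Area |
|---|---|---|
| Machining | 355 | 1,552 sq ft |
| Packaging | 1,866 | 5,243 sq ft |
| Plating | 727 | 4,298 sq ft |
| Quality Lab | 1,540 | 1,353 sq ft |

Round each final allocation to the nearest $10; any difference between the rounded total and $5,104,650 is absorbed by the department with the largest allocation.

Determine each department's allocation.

Machining: $566,710 · Packaging: $2,141,980 · Plating: $1,482,030 · Quality Lab: $913,930

Billable hours total 4,488; floor area total 12,446.
Blended shares (30% billable hours + 70% floor area): Machining 0.1110; Packaging 0.4196; Plating 0.2903; Quality Lab 0.1790.
Raw shares: Machining 566,713.32; Packaging 2,141,985.21; Plating 1,482,025.58; Quality Lab 913,925.89.
Rounded to nearest $10: Machining $566,710; Packaging $2,141,990; Plating $1,482,030; Quality Lab $913,930. Sum = $5,104,660.
Difference $5,104,650 − $5,104,660 = −$10 applied to largest allocation (Packaging): Packaging becomes $2,141,980.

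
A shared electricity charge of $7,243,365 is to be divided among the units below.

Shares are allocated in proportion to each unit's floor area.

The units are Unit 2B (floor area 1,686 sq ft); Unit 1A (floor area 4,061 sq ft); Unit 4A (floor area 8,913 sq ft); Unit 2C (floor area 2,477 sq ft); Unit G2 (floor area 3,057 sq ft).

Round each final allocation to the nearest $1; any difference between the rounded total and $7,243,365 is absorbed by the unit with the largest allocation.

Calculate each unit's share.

Sum of floor area: 20,194.
Raw shares: Unit 2B 1,686/20,194 × $7,243,365 = 604,749.60; Unit 1A 4,061/20,194 × $7,243,365 = 1,456,635.90; Unit 4A 8,913/20,194 × $7,243,365 = 3,196,994.76; Unit 2C 2,477/20,194 × $7,243,365 = 888,472.57; Unit G2 3,057/20,194 × $7,243,365 = 1,096,512.17.
At nearest $1: Unit 2B $604,750; Unit 1A $1,456,636; Unit 4A $3,196,995; Unit 2C $888,473; Unit G2 $1,096,512. Sum = $7,243,366.
Difference $7,243,365 − $7,243,366 = −$1 applied to largest allocation (Unit 4A): Unit 4A becomes $3,196,994.

Unit 2B: $604,750; Unit 1A: $1,456,636; Unit 4A: $3,196,994; Unit 2C: $888,473; Unit G2: $1,096,512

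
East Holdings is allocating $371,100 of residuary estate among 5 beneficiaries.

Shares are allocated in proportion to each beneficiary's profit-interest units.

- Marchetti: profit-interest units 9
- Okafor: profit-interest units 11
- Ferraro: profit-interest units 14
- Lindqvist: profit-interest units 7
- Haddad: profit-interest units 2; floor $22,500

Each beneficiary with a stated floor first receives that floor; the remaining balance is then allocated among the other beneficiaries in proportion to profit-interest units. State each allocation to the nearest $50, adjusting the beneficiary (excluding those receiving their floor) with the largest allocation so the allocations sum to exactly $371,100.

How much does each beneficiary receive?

Minimums first: Haddad $22,500. Residual $348,600.
Residual split over remaining profit-interest units 41: Marchetti 76,521.95 → $76,500; Okafor 93,526.83 → $93,550; Ferraro 119,034.15 → $119,050; Lindqvist 59,517.07 → $59,500.

Marchetti: $76,500 · Okafor: $93,550 · Ferraro: $119,050 · Lindqvist: $59,500 · Haddad: $22,500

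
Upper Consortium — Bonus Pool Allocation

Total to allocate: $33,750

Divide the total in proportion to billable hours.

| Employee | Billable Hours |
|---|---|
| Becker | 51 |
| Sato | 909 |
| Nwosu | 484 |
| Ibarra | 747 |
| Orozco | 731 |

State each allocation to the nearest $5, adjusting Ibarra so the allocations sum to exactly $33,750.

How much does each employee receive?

Combined billable hours = 2,922.
Unrounded shares: Becker 51/2,922 × $33,750 = 589.07; Sato 909/2,922 × $33,750 = 10,499.23; Nwosu 484/2,922 × $33,750 = 5,590.35; Ibarra 747/2,922 × $33,750 = 8,628.08; Orozco 731/2,922 × $33,750 = 8,443.28.
Rounded to nearest $5: Becker $590; Sato $10,500; Nwosu $5,590; Ibarra $8,630; Orozco $8,445. Sum = $33,755.
Difference $33,750 − $33,755 = −$5 applied to Ibarra: Ibarra becomes $8,625.

Becker: $590 | Sato: $10,500 | Nwosu: $5,590 | Ibarra: $8,625 | Orozco: $8,445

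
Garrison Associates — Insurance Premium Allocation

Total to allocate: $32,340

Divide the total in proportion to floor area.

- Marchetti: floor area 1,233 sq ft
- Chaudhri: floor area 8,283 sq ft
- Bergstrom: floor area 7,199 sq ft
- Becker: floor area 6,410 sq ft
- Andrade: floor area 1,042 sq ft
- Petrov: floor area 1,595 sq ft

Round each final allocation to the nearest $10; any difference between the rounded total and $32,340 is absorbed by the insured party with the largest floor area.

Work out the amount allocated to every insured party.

Sum of floor area: 25,762.
Proportional shares: Marchetti 1,233/25,762 × $32,340 = 1,547.83; Chaudhri 8,283/25,762 × $32,340 = 10,397.96; Bergstrom 7,199/25,762 × $32,340 = 9,037.17; Becker 6,410/25,762 × $32,340 = 8,046.71; Andrade 1,042/25,762 × $32,340 = 1,308.06; Petrov 1,595/25,762 × $32,340 = 2,002.26.
Rounded to nearest $10: Marchetti $1,550; Chaudhri $10,400; Bergstrom $9,040; Becker $8,050; Andrade $1,310; Petrov $2,000. Sum = $32,350.
Difference $32,340 − $32,350 = −$10 applied to largest floor area (Chaudhri): Chaudhri becomes $10,390.

Marchetti: $1,550; Chaudhri: $10,390; Bergstrom: $9,040; Becker: $8,050; Andrade: $1,310; Petrov: $2,000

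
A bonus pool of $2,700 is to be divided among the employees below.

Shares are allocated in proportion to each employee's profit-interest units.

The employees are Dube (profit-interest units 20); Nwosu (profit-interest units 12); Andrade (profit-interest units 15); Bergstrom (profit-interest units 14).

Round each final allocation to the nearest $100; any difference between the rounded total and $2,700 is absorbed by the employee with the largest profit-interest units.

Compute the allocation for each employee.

Dube: $900; Nwosu: $500; Andrade: $700; Bergstrom: $600

Total profit-interest units = 20 + 12 + 15 + 14 = 61.
Pro-rata amounts: Dube 885.25; Nwosu 531.15; Andrade 663.93; Bergstrom 619.67.
Rounded to nearest $100: Dube $900; Nwosu $500; Andrade $700; Bergstrom $600. Sum = $2,700.
Sum already equals the total — no adjustment.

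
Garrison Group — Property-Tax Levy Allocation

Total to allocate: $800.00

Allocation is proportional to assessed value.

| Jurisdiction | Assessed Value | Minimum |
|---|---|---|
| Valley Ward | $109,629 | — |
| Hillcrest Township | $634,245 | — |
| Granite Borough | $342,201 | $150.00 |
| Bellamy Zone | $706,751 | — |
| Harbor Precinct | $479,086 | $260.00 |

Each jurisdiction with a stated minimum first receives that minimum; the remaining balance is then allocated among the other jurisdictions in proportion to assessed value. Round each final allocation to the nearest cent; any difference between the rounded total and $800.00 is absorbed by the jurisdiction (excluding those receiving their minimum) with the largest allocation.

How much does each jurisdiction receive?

Minimums first: Granite Borough $150.00; Harbor Precinct $260.00. Residual $390.00.
Residual split over remaining assessed value 1,450,625: Valley Ward 29.4737 → $29.47; Hillcrest Township 170.5165 → $170.52; Bellamy Zone 190.0097 → $190.01.

Valley Ward: $29.47 | Hillcrest Township: $170.52 | Granite Borough: $150.00 | Bellamy Zone: $190.01 | Harbor Precinct: $260.00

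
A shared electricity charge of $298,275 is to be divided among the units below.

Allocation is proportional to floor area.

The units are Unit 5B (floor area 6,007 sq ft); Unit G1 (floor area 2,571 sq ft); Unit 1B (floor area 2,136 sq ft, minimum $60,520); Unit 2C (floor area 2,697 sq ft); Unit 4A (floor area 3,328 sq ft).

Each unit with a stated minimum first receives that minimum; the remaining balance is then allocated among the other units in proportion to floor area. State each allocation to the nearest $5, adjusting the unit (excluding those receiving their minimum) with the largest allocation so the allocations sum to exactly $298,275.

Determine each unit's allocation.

Unit 5B: $97,800 | Unit G1: $41,860 | Unit 1B: $60,520 | Unit 2C: $43,910 | Unit 4A: $54,185

Guaranteed amounts: Unit 1B $60,520. Remaining pool $237,755.
Remaining pool split over remaining floor area 14,603: Unit 5B 97,801.43 → $97,800; Unit G1 41,859.08 → $41,860; Unit 2C 43,910.51 → $43,910; Unit 4A 54,183.98 → $54,185.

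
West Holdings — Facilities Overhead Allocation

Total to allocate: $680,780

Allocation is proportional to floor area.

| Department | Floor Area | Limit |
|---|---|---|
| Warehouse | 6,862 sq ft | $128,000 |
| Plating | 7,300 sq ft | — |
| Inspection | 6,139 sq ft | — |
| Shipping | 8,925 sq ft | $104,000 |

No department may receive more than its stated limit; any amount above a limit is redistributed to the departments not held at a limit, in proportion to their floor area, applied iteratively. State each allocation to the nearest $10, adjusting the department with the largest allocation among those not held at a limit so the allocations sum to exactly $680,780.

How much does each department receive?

Sum of floor area: 29,226.
Unconstrained shares: Warehouse 159,840.98; Plating 170,043.59; Inspection 142,999.67; Shipping 207,895.76.
Held at cap: Warehouse ($128,000), Shipping ($104,000); residual $448,780 reallocated over remaining floor area 13,439.
Remaining shares: Plating 243,775.13 → $243,780; Inspection 205,004.87 → $205,000.

Warehouse: $128,000 · Plating: $243,780 · Inspection: $205,000 · Shipping: $104,000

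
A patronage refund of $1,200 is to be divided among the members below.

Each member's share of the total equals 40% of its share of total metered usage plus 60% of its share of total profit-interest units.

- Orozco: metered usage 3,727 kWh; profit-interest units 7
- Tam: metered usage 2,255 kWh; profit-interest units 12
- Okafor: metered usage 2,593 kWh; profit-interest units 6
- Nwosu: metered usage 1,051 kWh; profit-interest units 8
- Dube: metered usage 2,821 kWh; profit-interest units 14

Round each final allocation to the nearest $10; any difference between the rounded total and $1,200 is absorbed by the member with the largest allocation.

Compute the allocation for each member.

Orozco: $250; Tam: $270; Okafor: $190; Nwosu: $160; Dube: $330

Metered usage total 12,447; profit-interest units total 47.
Combined weights (40% metered usage + 60% profit-interest units): Orozco 0.2091; Tam 0.2257; Okafor 0.1599; Nwosu 0.1359; Dube 0.2694.
Raw shares: Orozco 250.96; Tam 270.79; Okafor 191.91; Nwosu 163.08; Dube 323.26.
After rounding ($10): Orozco $250; Tam $270; Okafor $190; Nwosu $160; Dube $320. Sum = $1,190.
Difference $1,200 − $1,190 = +$10 applied to largest allocation (Dube): Dube becomes $330.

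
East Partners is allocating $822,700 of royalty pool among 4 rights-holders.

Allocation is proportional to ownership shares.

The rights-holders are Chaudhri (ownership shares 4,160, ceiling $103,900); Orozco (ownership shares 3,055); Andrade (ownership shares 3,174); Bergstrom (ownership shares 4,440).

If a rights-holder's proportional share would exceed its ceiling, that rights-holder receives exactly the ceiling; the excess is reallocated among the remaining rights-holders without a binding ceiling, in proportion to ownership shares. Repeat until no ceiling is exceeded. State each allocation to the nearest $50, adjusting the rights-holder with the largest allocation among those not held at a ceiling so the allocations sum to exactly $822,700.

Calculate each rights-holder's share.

Chaudhri: $103,900 · Orozco: $205,800 · Andrade: $213,850 · Bergstrom: $299,150

Ownership shares total: 14,829.
Unconstrained shares: Chaudhri 230,793.18; Orozco 169,488.74; Andrade 176,090.75; Bergstrom 246,327.33.
Held at cap: Chaudhri ($103,900); remaining pool $718,800 reallocated over remaining ownership shares 10,669.
Remaining shares: Orozco 205,823.79 → $205,800; Andrade 213,841.15 → $213,850; Bergstrom 299,135.06 → $299,150.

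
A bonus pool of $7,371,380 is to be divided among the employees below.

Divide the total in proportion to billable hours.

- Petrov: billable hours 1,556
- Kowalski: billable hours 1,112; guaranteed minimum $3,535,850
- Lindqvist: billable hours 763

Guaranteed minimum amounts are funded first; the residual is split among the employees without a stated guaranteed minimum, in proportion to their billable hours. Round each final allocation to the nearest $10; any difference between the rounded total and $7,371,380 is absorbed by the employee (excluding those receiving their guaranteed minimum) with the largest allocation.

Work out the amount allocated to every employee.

Minimums first: Kowalski $3,535,850. Residual $3,835,530.
Residual split over remaining billable hours 2,319: Petrov 2,573,559.59 → $2,573,560; Lindqvist 1,261,970.41 → $1,261,970.

Petrov: $2,573,560 · Kowalski: $3,535,850 · Lindqvist: $1,261,970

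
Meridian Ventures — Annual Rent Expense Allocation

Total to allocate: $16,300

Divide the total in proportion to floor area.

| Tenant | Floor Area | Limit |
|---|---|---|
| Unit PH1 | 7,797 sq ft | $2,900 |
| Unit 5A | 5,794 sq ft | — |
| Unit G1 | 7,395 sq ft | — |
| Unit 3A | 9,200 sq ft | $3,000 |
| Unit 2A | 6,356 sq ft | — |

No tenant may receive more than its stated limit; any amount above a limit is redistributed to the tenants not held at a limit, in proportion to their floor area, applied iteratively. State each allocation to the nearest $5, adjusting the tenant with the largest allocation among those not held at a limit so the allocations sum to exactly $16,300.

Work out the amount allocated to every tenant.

Total floor area = 36,542.
Proportional shares (ignoring caps): Unit PH1 3,477.95; Unit 5A 2,584.48; Unit G1 3,298.63; Unit 3A 4,103.77; Unit 2A 2,835.17.
Held at cap: Unit PH1 ($2,900), Unit 3A ($3,000); balance $10,400 reallocated over remaining floor area 19,545.
Shares after redistribution: Unit 5A 3,083.02 → $3,085; Unit G1 3,934.92 → $3,935; Unit 2A 3,382.06 → $3,380.

Unit PH1: $2,900 · Unit 5A: $3,085 · Unit G1: $3,935 · Unit 3A: $3,000 · Unit 2A: $3,380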